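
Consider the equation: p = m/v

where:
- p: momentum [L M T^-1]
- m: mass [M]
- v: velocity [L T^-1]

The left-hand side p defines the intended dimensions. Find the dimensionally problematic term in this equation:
The right-hand side term m/v

p has dimensions [L M T^-1], but m/v has dimensions [L^-1 M T], so the term m/v is dimensionally wrong for p.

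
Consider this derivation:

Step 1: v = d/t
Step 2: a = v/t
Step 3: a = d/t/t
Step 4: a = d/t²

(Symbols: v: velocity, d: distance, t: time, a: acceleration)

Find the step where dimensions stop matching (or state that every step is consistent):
No step introduces an error — all steps are dimensionally consistent.

Step 1: v = d/t → LHS [L T^-1], RHS [L T^-1] ✓
Step 2: a = v/t → LHS [L T^-2], RHS [L T^-2] ✓
Step 3: a = d/t/t → LHS [L T^-2], RHS [L T^-2] ✓
Step 4: a = d/t² → LHS [L T^-2], RHS [L T^-2] ✓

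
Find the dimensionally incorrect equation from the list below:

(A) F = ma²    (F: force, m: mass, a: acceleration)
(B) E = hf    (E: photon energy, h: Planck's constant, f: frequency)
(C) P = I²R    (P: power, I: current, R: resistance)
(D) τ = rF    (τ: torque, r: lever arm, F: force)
(A) F = ma²

The equation (A) F = ma² is dimensionally incorrect.

LHS (F): [L M T^-2]
RHS (ma²): [L^2 M T^-4] ✗

The dimensions do not match. The other three equations balance.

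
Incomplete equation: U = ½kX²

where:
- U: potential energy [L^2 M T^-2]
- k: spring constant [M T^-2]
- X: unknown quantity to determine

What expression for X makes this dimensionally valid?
X = x (displacement), dimensions [L]

U has dimensions [L^2 M T^-2]; the rest of the RHS (½k) has dimensions [M T^-2].
So X² must have dimensions [L^2], i.e. X has dimensions [L] — X = x (displacement).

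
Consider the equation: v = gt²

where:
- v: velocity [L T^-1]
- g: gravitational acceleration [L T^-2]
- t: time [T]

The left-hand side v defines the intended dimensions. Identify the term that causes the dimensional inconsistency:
The right-hand side term gt²

v has dimensions [L T^-1], but gt² has dimensions [L], so the term gt² is dimensionally wrong for v.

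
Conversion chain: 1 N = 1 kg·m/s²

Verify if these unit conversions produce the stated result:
The chain is correct (no errors).

Correct: Newton is defined as kg·m/s²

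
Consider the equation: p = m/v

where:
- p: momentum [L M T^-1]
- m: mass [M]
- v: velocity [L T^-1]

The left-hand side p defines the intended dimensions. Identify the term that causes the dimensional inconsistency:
The right-hand side term m/v

p has dimensions [L M T^-1], but m/v has dimensions [L^-1 M T], so the term m/v is dimensionally wrong for p.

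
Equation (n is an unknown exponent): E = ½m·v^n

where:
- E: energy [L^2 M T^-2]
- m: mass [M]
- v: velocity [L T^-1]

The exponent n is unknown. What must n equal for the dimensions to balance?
n = 2

E has dimensions [L^2 M T^-2]; v has dimensions [L T^-1].
The rest of the RHS has dimensions [M], so v^n must supply [L^2 T^-2].
With n = 2: ½m·v^2 has dimensions [L^2 M T^-2], matching the LHS ✓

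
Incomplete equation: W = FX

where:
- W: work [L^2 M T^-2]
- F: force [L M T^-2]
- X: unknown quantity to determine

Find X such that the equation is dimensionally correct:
X = d (distance), dimensions [L]

W has dimensions [L^2 M T^-2]; the rest of the RHS (F) has dimensions [L M T^-2].
So X must have dimensions [L] — X = d (distance).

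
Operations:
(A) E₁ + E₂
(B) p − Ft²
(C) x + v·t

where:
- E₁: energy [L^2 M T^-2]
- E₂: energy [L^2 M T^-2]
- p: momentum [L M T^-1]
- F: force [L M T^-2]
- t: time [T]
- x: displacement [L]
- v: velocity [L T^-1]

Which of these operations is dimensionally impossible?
(B) p − Ft²

(A) E₁ + E₂: E₁ [L^2 M T^-2] and E₂ [L^2 M T^-2] — same dimensions ✓
(B) p − Ft²: p [L M T^-1] and Ft² [L M] — different dimensions cannot be added/subtracted ✗
(C) x + v·t: x [L] and v·t [L] — same dimensions ✓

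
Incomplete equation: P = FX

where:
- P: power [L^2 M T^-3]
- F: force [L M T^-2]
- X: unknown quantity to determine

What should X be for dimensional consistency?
X = v (velocity), dimensions [L T^-1]

P has dimensions [L^2 M T^-3]; the rest of the RHS (F) has dimensions [L M T^-2].
So X must have dimensions [L T^-1] — X = v (velocity).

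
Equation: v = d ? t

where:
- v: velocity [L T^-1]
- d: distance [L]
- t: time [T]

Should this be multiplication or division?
division (÷): v = d ÷ t

v [L T^-1]; d [L]; t [T].
d × t → [L T] ✗
d ÷ t → [L T^-1] ✓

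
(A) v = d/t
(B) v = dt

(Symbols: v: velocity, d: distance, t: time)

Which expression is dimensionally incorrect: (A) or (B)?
(B)

(A) v = d/t: LHS [L T^-1], RHS [L T^-1] ✓
(B) v = dt: LHS [L T^-1], RHS [L T] ✗

Expression (B) v = dt is dimensionally incorrect.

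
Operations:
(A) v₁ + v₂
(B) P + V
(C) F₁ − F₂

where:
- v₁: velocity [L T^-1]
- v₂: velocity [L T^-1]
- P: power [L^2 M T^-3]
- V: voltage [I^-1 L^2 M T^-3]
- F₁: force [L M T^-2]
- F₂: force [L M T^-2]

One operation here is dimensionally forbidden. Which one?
(B) P + V

(A) v₁ + v₂: v₁ [L T^-1] and v₂ [L T^-1] — same dimensions ✓
(B) P + V: P [L^2 M T^-3] and V [I^-1 L^2 M T^-3] — different dimensions cannot be added/subtracted ✗
(C) F₁ − F₂: F₁ [L M T^-2] and F₂ [L M T^-2] — same dimensions ✓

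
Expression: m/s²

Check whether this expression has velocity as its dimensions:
No

The expression m/s² has dimensions [L T^-2], but velocity has dimensions [L T^-1].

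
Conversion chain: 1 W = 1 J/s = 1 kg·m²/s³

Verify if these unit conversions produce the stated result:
The chain is correct (no errors).

Correct: Watt is Joule per second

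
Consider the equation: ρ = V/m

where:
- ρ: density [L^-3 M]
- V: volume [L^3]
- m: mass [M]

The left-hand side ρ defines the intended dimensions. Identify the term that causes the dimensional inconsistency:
The right-hand side term V/m

ρ has dimensions [L^-3 M], but V/m has dimensions [L^3 M^-1], so the term V/m is dimensionally wrong for ρ.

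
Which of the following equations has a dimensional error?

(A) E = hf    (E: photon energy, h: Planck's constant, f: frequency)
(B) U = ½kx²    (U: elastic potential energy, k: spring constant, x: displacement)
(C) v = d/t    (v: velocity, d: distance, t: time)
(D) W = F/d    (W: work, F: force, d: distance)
(D) W = F/d

The equation (D) W = F/d is dimensionally incorrect.

LHS (W): [L^2 M T^-2]
RHS (F/d): [M T^-2] ✗

The dimensions do not match. The other three equations balance.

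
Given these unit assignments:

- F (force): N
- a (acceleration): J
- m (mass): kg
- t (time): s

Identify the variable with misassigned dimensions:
a

The variable a (acceleration) should have units m/s², not J.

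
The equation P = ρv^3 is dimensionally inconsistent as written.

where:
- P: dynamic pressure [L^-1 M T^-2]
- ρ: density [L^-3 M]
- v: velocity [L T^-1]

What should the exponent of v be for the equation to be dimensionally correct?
The exponent of v should be 2: P = ρv^2

The LHS P has dimensions [L^-1 M T^-2]; v has dimensions [L T^-1].
As written, the RHS ρv^3 (exponent 3 on v) has dimensions [M T^-3], which does not match.
With exponent 2, the RHS ρv^2 has dimensions [L^-1 M T^-2], matching the LHS.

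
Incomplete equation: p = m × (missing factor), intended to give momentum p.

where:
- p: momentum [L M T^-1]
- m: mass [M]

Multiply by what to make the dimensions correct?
v (velocity), dimensions [L T^-1]

p has dimensions [L M T^-1] and m has dimensions [M].
The missing factor must have dimensions [L M T^-1] / [M] = [L T^-1], i.e. velocity (v).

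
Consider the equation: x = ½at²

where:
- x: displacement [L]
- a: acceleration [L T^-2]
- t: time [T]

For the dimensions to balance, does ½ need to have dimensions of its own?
No

x has dimensions [L] and at² already has dimensions [L], so the equation balances without ½ contributing any dimensions. ½ is a pure (dimensionless) number; changing or removing it would not affect dimensional consistency.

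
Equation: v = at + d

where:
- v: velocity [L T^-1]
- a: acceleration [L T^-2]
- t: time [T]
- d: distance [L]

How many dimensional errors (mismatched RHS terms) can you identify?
1

LHS v: [L T^-1]
- at: [L T^-1] ✓
- d: [L] ✗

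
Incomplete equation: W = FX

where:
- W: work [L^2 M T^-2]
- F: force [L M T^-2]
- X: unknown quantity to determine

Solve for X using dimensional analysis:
X = d (distance), dimensions [L]

W has dimensions [L^2 M T^-2]; the rest of the RHS (F) has dimensions [L M T^-2].
So X must have dimensions [L] — X = d (distance).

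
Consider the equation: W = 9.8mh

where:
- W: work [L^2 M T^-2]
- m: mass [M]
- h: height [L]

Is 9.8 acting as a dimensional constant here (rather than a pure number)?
Yes

W has dimensions [L^2 M T^-2], while mh alone has dimensions [L M]. For the equation to balance, the factor 9.8 must carry dimensions [L T^-2] — it is a dimensional constant (a numerical value of a physical quantity with its units suppressed), not a pure number.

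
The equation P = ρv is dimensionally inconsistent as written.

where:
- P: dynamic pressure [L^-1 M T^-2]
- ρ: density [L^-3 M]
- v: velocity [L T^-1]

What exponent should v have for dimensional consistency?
The exponent of v should be 2: P = ρv^2

The LHS P has dimensions [L^-1 M T^-2]; v has dimensions [L T^-1].
As written, the RHS ρv (exponent 1 on v) has dimensions [L^-2 M T^-1], which does not match.
With exponent 2, the RHS ρv^2 has dimensions [L^-1 M T^-2], matching the LHS.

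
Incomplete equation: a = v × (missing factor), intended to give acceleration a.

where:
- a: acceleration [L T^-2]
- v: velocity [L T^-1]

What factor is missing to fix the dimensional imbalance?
1/t (inverse time), dimensions [T^-1]

a has dimensions [L T^-2] and v has dimensions [L T^-1].
The missing factor must have dimensions [L T^-2] / [L T^-1] = [T^-1], i.e. inverse time (1/t).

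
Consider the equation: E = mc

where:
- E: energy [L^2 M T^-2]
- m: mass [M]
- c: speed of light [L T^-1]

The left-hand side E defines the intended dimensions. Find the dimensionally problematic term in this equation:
The right-hand side term mc

E has dimensions [L^2 M T^-2], but mc has dimensions [L M T^-1], so the term mc is dimensionally wrong for E.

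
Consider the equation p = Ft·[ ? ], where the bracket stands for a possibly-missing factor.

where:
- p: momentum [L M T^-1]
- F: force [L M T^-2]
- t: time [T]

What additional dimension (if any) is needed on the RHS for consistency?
Nothing is missing — the bracketed factor must be dimensionless.

p has dimensions [L M T^-1] and Ft already has dimensions [L M T^-1], so p = Ft is dimensionally complete.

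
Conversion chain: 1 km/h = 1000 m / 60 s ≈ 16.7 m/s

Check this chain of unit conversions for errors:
The chain is incorrect (it contains an error).

Incorrect: 1 h = 3600 s, not 60 s (1 km/h ≈ 0.278 m/s)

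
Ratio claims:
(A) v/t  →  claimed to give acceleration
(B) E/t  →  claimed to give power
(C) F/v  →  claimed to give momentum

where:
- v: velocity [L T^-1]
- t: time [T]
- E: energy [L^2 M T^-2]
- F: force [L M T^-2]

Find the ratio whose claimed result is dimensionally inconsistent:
(C) F/v does not give momentum

(A) v/t: [L T^-2] = acceleration [L T^-2] ✓
(B) E/t: [L^2 M T^-3] = power [L^2 M T^-3] ✓
(C) F/v: [M T^-1] ≠ momentum [L M T^-1] ✗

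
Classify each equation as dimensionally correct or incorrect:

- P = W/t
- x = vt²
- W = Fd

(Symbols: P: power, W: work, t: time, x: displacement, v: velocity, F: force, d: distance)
Dimensionally correct: P = W/t, W = Fd
Dimensionally incorrect: x = vt²
Ordered (correct first, then incorrect): P = W/t, W = Fd, x = vt²

- P = W/t: LHS [L^2 M T^-3], RHS [L^2 M T^-3] → correct ✓
- x = vt²: LHS [L], RHS [L T] → incorrect ✗
- W = Fd: LHS [L^2 M T^-2], RHS [L^2 M T^-2] → correct ✓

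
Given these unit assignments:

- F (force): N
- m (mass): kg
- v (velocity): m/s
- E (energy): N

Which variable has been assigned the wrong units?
E

The variable E (energy) should have units J, not N.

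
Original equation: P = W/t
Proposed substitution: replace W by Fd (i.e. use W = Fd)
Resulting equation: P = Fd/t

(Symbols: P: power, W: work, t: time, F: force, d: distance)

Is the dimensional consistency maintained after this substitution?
Yes

[W] = [L^2 M T^-2] and [Fd] = [L^2 M T^-2]. These match, so the substitution replaces a quantity by one of the same dimensions and the result P = Fd/t has LHS [L^2 M T^-3] vs RHS [L^2 M T^-3] — still consistent.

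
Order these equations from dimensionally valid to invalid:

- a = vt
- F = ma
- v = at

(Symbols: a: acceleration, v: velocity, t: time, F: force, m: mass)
Dimensionally correct: F = ma, v = at
Dimensionally incorrect: a = vt
Ordered (correct first, then incorrect): F = ma, v = at, a = vt

- a = vt: LHS [L T^-2], RHS [L] → incorrect ✗
- F = ma: LHS [L M T^-2], RHS [L M T^-2] → correct ✓
- v = at: LHS [L T^-1], RHS [L T^-1] → correct ✓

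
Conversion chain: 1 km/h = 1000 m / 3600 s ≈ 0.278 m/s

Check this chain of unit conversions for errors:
The chain is correct (no errors).

Correct: 1 km = 1000 m, 1 h = 3600 s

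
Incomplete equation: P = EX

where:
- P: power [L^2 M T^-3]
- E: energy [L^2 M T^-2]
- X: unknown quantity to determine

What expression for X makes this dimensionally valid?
X = f (inverse time / frequency (1/t)), dimensions [T^-1]

P has dimensions [L^2 M T^-3]; the rest of the RHS (E) has dimensions [L^2 M T^-2].
So X must have dimensions [T^-1] — X = f (inverse time / frequency (1/t)).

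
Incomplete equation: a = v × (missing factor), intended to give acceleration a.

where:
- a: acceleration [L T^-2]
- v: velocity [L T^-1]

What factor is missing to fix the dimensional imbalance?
1/t (inverse time), dimensions [T^-1]

a has dimensions [L T^-2] and v has dimensions [L T^-1].
The missing factor must have dimensions [L T^-2] / [L T^-1] = [T^-1], i.e. inverse time (1/t).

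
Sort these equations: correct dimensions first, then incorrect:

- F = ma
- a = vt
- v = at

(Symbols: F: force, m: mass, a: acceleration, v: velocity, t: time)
Dimensionally correct: F = ma, v = at
Dimensionally incorrect: a = vt
Ordered (correct first, then incorrect): F = ma, v = at, a = vt

- F = ma: LHS [L M T^-2], RHS [L M T^-2] → correct ✓
- a = vt: LHS [L T^-2], RHS [L] → incorrect ✗
- v = at: LHS [L T^-1], RHS [L T^-1] → correct ✓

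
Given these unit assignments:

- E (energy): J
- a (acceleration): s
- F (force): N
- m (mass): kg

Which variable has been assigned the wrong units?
a

The variable a (acceleration) should have units m/s², not s.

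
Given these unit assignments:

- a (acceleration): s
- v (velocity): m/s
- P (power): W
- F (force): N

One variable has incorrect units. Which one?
a

The variable a (acceleration) should have units m/s², not s.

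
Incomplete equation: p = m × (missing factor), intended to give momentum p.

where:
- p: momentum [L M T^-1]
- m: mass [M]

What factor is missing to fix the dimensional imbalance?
v (velocity), dimensions [L T^-1]

p has dimensions [L M T^-1] and m has dimensions [M].
The missing factor must have dimensions [L M T^-1] / [M] = [L T^-1], i.e. velocity (v).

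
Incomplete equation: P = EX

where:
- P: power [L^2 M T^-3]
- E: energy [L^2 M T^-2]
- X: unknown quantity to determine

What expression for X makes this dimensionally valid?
X = f (inverse time / frequency (1/t)), dimensions [T^-1]

P has dimensions [L^2 M T^-3]; the rest of the RHS (E) has dimensions [L^2 M T^-2].
So X must have dimensions [T^-1] — X = f (inverse time / frequency (1/t)).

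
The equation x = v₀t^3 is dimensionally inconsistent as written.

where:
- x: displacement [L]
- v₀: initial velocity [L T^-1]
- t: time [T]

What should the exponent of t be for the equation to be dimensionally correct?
The exponent of t should be 1: x = v₀t

The LHS x has dimensions [L]; t has dimensions [T].
As written, the RHS v₀t^3 (exponent 3 on t) has dimensions [L T^2], which does not match.
With exponent 1, the RHS v₀t has dimensions [L], matching the LHS.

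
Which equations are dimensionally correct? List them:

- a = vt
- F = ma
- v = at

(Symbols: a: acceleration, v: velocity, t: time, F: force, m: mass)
Dimensionally correct: F = ma, v = at
Dimensionally incorrect: a = vt
Ordered (correct first, then incorrect): F = ma, v = at, a = vt

- a = vt: LHS [L T^-2], RHS [L] → incorrect ✗
- F = ma: LHS [L M T^-2], RHS [L M T^-2] → correct ✓
- v = at: LHS [L T^-1], RHS [L T^-1] → correct ✓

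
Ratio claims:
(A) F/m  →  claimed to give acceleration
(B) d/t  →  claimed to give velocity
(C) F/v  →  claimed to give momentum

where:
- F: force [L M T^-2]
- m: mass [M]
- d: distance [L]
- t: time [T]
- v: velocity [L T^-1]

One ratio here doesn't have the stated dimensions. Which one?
(C) F/v does not give momentum

(A) F/m: [L T^-2] = acceleration [L T^-2] ✓
(B) d/t: [L T^-1] = velocity [L T^-1] ✓
(C) F/v: [M T^-1] ≠ momentum [L M T^-1] ✗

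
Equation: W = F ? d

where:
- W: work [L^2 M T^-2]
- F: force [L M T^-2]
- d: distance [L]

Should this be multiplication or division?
multiplication (×): W = F × d

W [L^2 M T^-2]; F [L M T^-2]; d [L].
F × d → [L^2 M T^-2] ✓
F ÷ d → [M T^-2] ✗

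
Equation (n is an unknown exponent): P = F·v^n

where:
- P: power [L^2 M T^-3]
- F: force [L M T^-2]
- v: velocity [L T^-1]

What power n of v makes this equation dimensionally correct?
n = 1

P has dimensions [L^2 M T^-3]; v has dimensions [L T^-1].
The rest of the RHS has dimensions [L M T^-2], so v^n must supply [L T^-1].
With n = 1: F·v^1 has dimensions [L^2 M T^-3], matching the LHS ✓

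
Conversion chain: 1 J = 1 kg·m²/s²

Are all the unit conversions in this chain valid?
The chain is correct (no errors).

Correct: Joule is defined as kg·m²/s²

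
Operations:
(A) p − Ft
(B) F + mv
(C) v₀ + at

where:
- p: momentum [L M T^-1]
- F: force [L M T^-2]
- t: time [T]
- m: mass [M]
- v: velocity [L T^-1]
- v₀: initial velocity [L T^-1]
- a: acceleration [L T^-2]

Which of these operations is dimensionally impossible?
(B) F + mv

(A) p − Ft: p [L M T^-1] and Ft [L M T^-1] — same dimensions ✓
(B) F + mv: F [L M T^-2] and mv [L M T^-1] — different dimensions cannot be added/subtracted ✗
(C) v₀ + at: v₀ [L T^-1] and at [L T^-1] — same dimensions ✓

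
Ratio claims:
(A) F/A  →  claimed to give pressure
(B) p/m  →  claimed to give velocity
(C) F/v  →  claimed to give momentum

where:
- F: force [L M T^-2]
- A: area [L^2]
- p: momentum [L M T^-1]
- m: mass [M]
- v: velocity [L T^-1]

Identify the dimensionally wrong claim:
(C) F/v does not give momentum

(A) F/A: [L^-1 M T^-2] = pressure [L^-1 M T^-2] ✓
(B) p/m: [L T^-1] = velocity [L T^-1] ✓
(C) F/v: [M T^-1] ≠ momentum [L M T^-1] ✗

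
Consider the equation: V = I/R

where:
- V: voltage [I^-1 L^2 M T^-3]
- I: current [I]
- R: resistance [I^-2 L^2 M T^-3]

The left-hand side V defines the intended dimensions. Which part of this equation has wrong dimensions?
The right-hand side term I/R

V has dimensions [I^-1 L^2 M T^-3], but I/R has dimensions [I^3 L^-2 M^-1 T^3], so the term I/R is dimensionally wrong for V.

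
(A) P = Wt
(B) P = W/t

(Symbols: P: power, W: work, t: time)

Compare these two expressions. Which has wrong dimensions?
(A)

(A) P = Wt: LHS [L^2 M T^-3], RHS [L^2 M T^-1] ✗
(B) P = W/t: LHS [L^2 M T^-3], RHS [L^2 M T^-3] ✓

Expression (A) P = Wt is dimensionally incorrect.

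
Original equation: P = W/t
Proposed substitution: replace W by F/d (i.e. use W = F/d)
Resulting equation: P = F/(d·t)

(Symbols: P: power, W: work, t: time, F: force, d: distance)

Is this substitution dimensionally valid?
No

[W] = [L^2 M T^-2] and [F/d] = [M T^-2]. These differ, so the substitution replaces a quantity by one of different dimensions and the result P = F/(d·t) has LHS [L^2 M T^-3] vs RHS [M T^-3] — inconsistent.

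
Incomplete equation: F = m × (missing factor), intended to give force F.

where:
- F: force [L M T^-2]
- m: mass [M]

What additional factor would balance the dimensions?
a (acceleration), dimensions [L T^-2]

F has dimensions [L M T^-2] and m has dimensions [M].
The missing factor must have dimensions [L M T^-2] / [M] = [L T^-2], i.e. acceleration (a).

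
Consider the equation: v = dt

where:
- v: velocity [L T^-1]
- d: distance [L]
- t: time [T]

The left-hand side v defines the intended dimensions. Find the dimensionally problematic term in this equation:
The right-hand side term dt

v has dimensions [L T^-1], but dt has dimensions [L T], so the term dt is dimensionally wrong for v.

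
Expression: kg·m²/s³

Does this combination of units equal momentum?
No

The expression kg·m²/s³ has dimensions [L^2 M T^-3], but momentum has dimensions [L M T^-1].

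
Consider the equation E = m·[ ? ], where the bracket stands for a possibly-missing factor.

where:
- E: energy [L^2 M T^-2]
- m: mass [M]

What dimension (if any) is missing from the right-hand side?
[L^2 T^-2] — velocity squared (e.g. v²)

E has dimensions [L^2 M T^-2]; m has dimensions [M].
The bracketed factor must supply [L^2 M T^-2] / [M] = [L^2 T^-2].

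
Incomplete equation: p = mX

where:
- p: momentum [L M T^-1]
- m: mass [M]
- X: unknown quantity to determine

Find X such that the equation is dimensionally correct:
X = v (velocity), dimensions [L T^-1]

p has dimensions [L M T^-1]; the rest of the RHS (m) has dimensions [M].
So X must have dimensions [L T^-1] — X = v (velocity).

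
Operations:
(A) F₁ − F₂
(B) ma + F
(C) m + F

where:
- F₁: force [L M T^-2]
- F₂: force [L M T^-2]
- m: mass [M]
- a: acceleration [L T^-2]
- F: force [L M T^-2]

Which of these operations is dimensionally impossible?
(C) m + F

(A) F₁ − F₂: F₁ [L M T^-2] and F₂ [L M T^-2] — same dimensions ✓
(B) ma + F: ma [L M T^-2] and F [L M T^-2] — same dimensions ✓
(C) m + F: m [M] and F [L M T^-2] — different dimensions cannot be added/subtracted ✗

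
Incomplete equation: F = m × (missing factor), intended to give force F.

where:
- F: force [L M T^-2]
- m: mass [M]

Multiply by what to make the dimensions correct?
a (acceleration), dimensions [L T^-2]

F has dimensions [L M T^-2] and m has dimensions [M].
The missing factor must have dimensions [L M T^-2] / [M] = [L T^-2], i.e. acceleration (a).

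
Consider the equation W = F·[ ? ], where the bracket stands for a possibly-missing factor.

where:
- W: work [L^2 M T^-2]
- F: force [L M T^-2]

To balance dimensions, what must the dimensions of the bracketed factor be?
[L] — length (e.g. a distance d)

W has dimensions [L^2 M T^-2]; F has dimensions [L M T^-2].
The bracketed factor must supply [L^2 M T^-2] / [L M T^-2] = [L].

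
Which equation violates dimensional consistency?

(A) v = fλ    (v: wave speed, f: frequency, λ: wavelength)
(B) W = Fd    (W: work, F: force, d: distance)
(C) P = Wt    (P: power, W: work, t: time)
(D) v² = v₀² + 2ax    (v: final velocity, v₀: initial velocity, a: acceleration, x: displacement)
(C) P = Wt

The equation (C) P = Wt is dimensionally incorrect.

LHS (P): [L^2 M T^-3]
RHS (Wt): [L^2 M T^-1] ✗

The dimensions do not match. The other three equations balance.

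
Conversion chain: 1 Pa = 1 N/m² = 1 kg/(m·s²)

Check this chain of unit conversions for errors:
The chain is correct (no errors).

Correct: Pascal is Newton per square meter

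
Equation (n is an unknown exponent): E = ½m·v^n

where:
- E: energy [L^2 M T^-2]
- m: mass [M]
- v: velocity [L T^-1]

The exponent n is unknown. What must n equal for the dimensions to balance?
n = 2

E has dimensions [L^2 M T^-2]; v has dimensions [L T^-1].
The rest of the RHS has dimensions [M], so v^n must supply [L^2 T^-2].
With n = 2: ½m·v^2 has dimensions [L^2 M T^-2], matching the LHS ✓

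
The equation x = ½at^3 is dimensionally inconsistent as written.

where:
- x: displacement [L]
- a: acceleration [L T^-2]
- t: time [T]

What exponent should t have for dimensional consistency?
The exponent of t should be 2: x = ½at^2

The LHS x has dimensions [L]; t has dimensions [T].
As written, the RHS ½at^3 (exponent 3 on t) has dimensions [L T], which does not match.
With exponent 2, the RHS ½at^2 has dimensions [L], matching the LHS.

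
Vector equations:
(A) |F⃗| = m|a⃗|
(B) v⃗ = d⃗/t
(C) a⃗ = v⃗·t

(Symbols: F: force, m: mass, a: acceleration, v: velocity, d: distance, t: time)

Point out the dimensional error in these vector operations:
(C) a⃗ = v⃗·t

(A) |F⃗| = m|a⃗|: LHS [L M T^-2], RHS [L M T^-2] ✓ — magnitudes of vectors are scalars
(B) v⃗ = d⃗/t: LHS [L T^-1], RHS [L T^-1] ✓ — displacement (vector) divided by time (scalar)
(C) a⃗ = v⃗·t: LHS [L T^-2], RHS [L] ✗ — acceleration is velocity per time; should be v⃗/t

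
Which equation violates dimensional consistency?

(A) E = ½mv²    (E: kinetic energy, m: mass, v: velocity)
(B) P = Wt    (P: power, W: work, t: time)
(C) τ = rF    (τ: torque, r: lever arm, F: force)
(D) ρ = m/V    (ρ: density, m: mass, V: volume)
(B) P = Wt

The equation (B) P = Wt is dimensionally incorrect.

LHS (P): [L^2 M T^-3]
RHS (Wt): [L^2 M T^-1] ✗

The dimensions do not match. The other three equations balance.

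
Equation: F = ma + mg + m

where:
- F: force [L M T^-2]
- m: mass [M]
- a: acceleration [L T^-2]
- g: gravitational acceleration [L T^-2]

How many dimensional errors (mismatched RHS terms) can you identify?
1

LHS F: [L M T^-2]
- ma: [L M T^-2] ✓
- mg: [L M T^-2] ✓
- m: [M] ✗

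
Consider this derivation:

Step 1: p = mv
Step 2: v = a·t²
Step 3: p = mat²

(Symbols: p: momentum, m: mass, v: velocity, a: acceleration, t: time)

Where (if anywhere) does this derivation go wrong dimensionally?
Step 2

Step 1: p = mv → LHS [L M T^-1], RHS [L M T^-1] ✓
Step 2: v = a·t² → LHS [L T^-1], RHS [L] ✗

The first dimensional inconsistency appears in step 2: v = a·t²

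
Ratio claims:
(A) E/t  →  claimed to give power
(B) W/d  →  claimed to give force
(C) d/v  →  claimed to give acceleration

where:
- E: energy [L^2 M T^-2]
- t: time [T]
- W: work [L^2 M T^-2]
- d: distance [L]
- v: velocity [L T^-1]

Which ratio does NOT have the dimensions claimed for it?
(C) d/v does not give acceleration

(A) E/t: [L^2 M T^-3] = power [L^2 M T^-3] ✓
(B) W/d: [L M T^-2] = force [L M T^-2] ✓
(C) d/v: [T] ≠ acceleration [L T^-2] ✗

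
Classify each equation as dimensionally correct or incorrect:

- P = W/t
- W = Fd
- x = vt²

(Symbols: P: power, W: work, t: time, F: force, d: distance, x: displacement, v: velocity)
Dimensionally correct: P = W/t, W = Fd
Dimensionally incorrect: x = vt²
Ordered (correct first, then incorrect): P = W/t, W = Fd, x = vt²

- P = W/t: LHS [L^2 M T^-3], RHS [L^2 M T^-3] → correct ✓
- W = Fd: LHS [L^2 M T^-2], RHS [L^2 M T^-2] → correct ✓
- x = vt²: LHS [L], RHS [L T] → incorrect ✗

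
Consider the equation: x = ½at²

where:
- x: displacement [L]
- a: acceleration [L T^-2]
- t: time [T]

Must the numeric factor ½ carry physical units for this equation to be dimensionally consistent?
No

x has dimensions [L] and at² already has dimensions [L], so the equation balances without ½ contributing any dimensions. ½ is a pure (dimensionless) number; changing or removing it would not affect dimensional consistency.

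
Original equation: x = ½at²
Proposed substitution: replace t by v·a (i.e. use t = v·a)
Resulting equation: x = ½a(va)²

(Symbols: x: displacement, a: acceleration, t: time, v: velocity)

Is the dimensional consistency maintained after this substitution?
No

[t] = [T] and [v·a] = [L^2 T^-3]. These differ, so the substitution replaces a quantity by one of different dimensions and the result x = ½a(va)² has LHS [L] vs RHS [L^5 T^-8] — inconsistent.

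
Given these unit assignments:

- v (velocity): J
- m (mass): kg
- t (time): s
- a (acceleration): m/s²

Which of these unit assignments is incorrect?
v

The variable v (velocity) should have units m/s, not J.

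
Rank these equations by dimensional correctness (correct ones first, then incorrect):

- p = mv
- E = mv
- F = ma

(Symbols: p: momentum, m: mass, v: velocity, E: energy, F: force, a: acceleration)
Dimensionally correct: p = mv, F = ma
Dimensionally incorrect: E = mv
Ordered (correct first, then incorrect): p = mv, F = ma, E = mv

- p = mv: LHS [L M T^-1], RHS [L M T^-1] → correct ✓
- E = mv: LHS [L^2 M T^-2], RHS [L M T^-1] → incorrect ✗
- F = ma: LHS [L M T^-2], RHS [L M T^-2] → correct ✓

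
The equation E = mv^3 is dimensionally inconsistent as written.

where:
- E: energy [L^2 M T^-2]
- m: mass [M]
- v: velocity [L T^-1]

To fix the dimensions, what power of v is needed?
The exponent of v should be 2: E = mv^2

The LHS E has dimensions [L^2 M T^-2]; v has dimensions [L T^-1].
As written, the RHS mv^3 (exponent 3 on v) has dimensions [L^3 M T^-3], which does not match.
With exponent 2, the RHS mv^2 has dimensions [L^2 M T^-2], matching the LHS.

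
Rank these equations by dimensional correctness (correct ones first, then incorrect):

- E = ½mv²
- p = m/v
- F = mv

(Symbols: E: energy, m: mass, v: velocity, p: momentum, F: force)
Dimensionally correct: E = ½mv²
Dimensionally incorrect: p = m/v, F = mv
Ordered (correct first, then incorrect): E = ½mv², p = m/v, F = mv

- E = ½mv²: LHS [L^2 M T^-2], RHS [L^2 M T^-2] → correct ✓
- p = m/v: LHS [L M T^-1], RHS [L^-1 M T] → incorrect ✗
- F = mv: LHS [L M T^-2], RHS [L M T^-1] → incorrect ✗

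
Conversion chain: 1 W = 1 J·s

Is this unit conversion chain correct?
The chain is incorrect (it contains an error).

Incorrect: Watt is J/s, not J·s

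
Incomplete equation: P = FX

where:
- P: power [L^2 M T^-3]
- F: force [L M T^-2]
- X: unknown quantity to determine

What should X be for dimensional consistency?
X = v (velocity), dimensions [L T^-1]

P has dimensions [L^2 M T^-3]; the rest of the RHS (F) has dimensions [L M T^-2].
So X must have dimensions [L T^-1] — X = v (velocity).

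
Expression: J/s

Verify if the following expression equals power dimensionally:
Yes

The expression J/s has dimensions [L^2 M T^-3], which is exactly power [L^2 M T^-3].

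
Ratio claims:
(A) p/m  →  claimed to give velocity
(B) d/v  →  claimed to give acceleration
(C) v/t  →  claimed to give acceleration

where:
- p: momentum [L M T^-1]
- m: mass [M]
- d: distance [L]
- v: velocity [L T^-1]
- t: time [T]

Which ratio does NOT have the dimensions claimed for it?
(B) d/v does not give acceleration

(A) p/m: [L T^-1] = velocity [L T^-1] ✓
(B) d/v: [T] ≠ acceleration [L T^-2] ✗
(C) v/t: [L T^-2] = acceleration [L T^-2] ✓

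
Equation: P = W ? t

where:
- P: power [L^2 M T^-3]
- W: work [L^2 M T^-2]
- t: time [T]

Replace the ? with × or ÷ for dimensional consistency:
division (÷): P = W ÷ t

P [L^2 M T^-3]; W [L^2 M T^-2]; t [T].
W × t → [L^2 M T^-1] ✗
W ÷ t → [L^2 M T^-3] ✓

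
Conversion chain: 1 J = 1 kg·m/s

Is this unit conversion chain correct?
The chain is incorrect (it contains an error).

Incorrect: Joule is kg·m²/s², not kg·m/s (that is momentum)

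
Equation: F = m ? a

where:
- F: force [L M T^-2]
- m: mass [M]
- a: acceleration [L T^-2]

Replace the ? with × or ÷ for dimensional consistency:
multiplication (×): F = m × a

F [L M T^-2]; m [M]; a [L T^-2].
m × a → [L M T^-2] ✓
m ÷ a → [L^-1 M T^2] ✗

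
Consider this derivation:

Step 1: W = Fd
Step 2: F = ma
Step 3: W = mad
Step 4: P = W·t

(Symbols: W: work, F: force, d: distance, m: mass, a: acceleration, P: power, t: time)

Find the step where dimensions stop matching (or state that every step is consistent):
Step 4

Step 1: W = Fd → LHS [L^2 M T^-2], RHS [L^2 M T^-2] ✓
Step 2: F = ma → LHS [L M T^-2], RHS [L M T^-2] ✓
Step 3: W = mad → LHS [L^2 M T^-2], RHS [L^2 M T^-2] ✓
Step 4: P = W·t → LHS [L^2 M T^-3], RHS [L^2 M T^-1] ✗

The first dimensional inconsistency appears in step 4: P = W·t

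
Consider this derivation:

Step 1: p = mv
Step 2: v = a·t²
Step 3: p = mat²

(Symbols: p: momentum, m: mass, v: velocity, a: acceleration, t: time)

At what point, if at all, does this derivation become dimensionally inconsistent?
Step 2

Step 1: p = mv → LHS [L M T^-1], RHS [L M T^-1] ✓
Step 2: v = a·t² → LHS [L T^-1], RHS [L] ✗

The first dimensional inconsistency appears in step 2: v = a·t²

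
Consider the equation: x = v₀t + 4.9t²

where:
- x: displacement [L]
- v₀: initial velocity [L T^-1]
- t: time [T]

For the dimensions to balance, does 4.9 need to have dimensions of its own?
Yes

x has dimensions [L], while t² alone has dimensions [T^2]. For the equation to balance, the factor 4.9 must carry dimensions [L T^-2] — it is a dimensional constant (a numerical value of a physical quantity with its units suppressed), not a pure number.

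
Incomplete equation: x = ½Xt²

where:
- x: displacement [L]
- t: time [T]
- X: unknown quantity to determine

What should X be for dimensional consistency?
X = a (acceleration), dimensions [L T^-2]

x has dimensions [L]; the rest of the RHS (½ t²) has dimensions [T^2].
So X must have dimensions [L T^-2] — X = a (acceleration).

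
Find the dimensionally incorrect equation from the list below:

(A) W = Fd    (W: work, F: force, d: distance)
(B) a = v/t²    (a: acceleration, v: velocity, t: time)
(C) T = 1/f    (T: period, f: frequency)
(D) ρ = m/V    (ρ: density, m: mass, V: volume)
(B) a = v/t²

The equation (B) a = v/t² is dimensionally incorrect.

LHS (a): [L T^-2]
RHS (v/t²): [L T^-3] ✗

The dimensions do not match. The other three equations balance.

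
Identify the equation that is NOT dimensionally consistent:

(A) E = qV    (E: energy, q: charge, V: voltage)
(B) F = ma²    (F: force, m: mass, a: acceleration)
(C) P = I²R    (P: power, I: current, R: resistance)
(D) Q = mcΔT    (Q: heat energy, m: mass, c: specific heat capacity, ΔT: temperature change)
(B) F = ma²

The equation (B) F = ma² is dimensionally incorrect.

LHS (F): [L M T^-2]
RHS (ma²): [L^2 M T^-4] ✗

The dimensions do not match. The other three equations balance.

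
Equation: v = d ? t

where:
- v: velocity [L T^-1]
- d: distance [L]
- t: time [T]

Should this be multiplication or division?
division (÷): v = d ÷ t

v [L T^-1]; d [L]; t [T].
d × t → [L T] ✗
d ÷ t → [L T^-1] ✓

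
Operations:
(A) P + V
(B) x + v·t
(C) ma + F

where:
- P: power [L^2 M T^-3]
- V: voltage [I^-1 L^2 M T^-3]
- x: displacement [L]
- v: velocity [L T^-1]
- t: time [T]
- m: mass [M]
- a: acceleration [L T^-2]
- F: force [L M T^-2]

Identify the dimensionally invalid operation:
(A) P + V

(A) P + V: P [L^2 M T^-3] and V [I^-1 L^2 M T^-3] — different dimensions cannot be added/subtracted ✗
(B) x + v·t: x [L] and v·t [L] — same dimensions ✓
(C) ma + F: ma [L M T^-2] and F [L M T^-2] — same dimensions ✓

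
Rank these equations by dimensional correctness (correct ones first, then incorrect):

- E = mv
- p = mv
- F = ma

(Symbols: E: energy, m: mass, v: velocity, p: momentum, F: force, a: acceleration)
Dimensionally correct: p = mv, F = ma
Dimensionally incorrect: E = mv
Ordered (correct first, then incorrect): p = mv, F = ma, E = mv

- E = mv: LHS [L^2 M T^-2], RHS [L M T^-1] → incorrect ✗
- p = mv: LHS [L M T^-1], RHS [L M T^-1] → correct ✓
- F = ma: LHS [L M T^-2], RHS [L M T^-2] → correct ✓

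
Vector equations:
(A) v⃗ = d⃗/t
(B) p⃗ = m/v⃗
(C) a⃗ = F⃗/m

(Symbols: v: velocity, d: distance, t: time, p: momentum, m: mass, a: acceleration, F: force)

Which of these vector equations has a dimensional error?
(B) p⃗ = m/v⃗

(A) v⃗ = d⃗/t: LHS [L T^-1], RHS [L T^-1] ✓ — displacement (vector) divided by time (scalar)
(B) p⃗ = m/v⃗: LHS [L M T^-1], RHS [L^-1 M T] ✗ — momentum is mass times velocity; should be mv⃗ (and division by a vector is undefined)
(C) a⃗ = F⃗/m: LHS [L T^-2], RHS [L T^-2] ✓ — force (vector) divided by mass (scalar)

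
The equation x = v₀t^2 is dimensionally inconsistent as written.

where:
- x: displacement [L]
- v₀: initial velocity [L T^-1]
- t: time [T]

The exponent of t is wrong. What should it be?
The exponent of t should be 1: x = v₀t

The LHS x has dimensions [L]; t has dimensions [T].
As written, the RHS v₀t^2 (exponent 2 on t) has dimensions [L T], which does not match.
With exponent 1, the RHS v₀t has dimensions [L], matching the LHS.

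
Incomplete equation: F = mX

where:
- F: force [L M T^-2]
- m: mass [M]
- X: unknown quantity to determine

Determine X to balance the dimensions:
X = a (acceleration), dimensions [L T^-2]

F has dimensions [L M T^-2]; the rest of the RHS (m) has dimensions [M].
So X must have dimensions [L T^-2] — X = a (acceleration).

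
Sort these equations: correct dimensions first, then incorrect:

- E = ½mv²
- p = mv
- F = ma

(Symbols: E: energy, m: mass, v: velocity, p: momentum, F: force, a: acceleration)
Dimensionally correct: E = ½mv², p = mv, F = ma
Dimensionally incorrect: none
Ordered (correct first, then incorrect): E = ½mv², p = mv, F = ma

- E = ½mv²: LHS [L^2 M T^-2], RHS [L^2 M T^-2] → correct ✓
- p = mv: LHS [L M T^-1], RHS [L M T^-1] → correct ✓
- F = ma: LHS [L M T^-2], RHS [L M T^-2] → correct ✓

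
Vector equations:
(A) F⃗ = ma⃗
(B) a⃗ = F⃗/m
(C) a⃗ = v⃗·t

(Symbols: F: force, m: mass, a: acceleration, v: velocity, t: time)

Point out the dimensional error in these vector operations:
(C) a⃗ = v⃗·t

(A) F⃗ = ma⃗: LHS [L M T^-2], RHS [L M T^-2] ✓ — Force and acceleration are vectors, mass is a scalar
(B) a⃗ = F⃗/m: LHS [L T^-2], RHS [L T^-2] ✓ — force (vector) divided by mass (scalar)
(C) a⃗ = v⃗·t: LHS [L T^-2], RHS [L] ✗ — acceleration is velocity per time; should be v⃗/t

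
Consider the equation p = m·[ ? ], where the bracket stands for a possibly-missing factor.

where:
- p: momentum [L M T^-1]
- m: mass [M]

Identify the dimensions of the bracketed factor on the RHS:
[L T^-1] — velocity (e.g. v)

p has dimensions [L M T^-1]; m has dimensions [M].
The bracketed factor must supply [L M T^-1] / [M] = [L T^-1].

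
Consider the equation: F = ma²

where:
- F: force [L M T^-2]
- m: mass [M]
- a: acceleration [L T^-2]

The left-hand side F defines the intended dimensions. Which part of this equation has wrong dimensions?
The right-hand side term ma²

F has dimensions [L M T^-2], but ma² has dimensions [L^2 M T^-4], so the term ma² is dimensionally wrong for F.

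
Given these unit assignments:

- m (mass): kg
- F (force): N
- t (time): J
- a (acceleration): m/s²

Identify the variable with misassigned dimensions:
t

The variable t (time) should have units s, not J.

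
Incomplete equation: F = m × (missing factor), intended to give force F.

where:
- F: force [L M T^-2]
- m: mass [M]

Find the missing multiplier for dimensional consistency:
a (acceleration), dimensions [L T^-2]

F has dimensions [L M T^-2] and m has dimensions [M].
The missing factor must have dimensions [L M T^-2] / [M] = [L T^-2], i.e. acceleration (a).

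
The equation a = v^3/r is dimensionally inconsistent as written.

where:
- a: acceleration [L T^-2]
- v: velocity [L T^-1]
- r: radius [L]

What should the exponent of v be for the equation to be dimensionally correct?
The exponent of v should be 2: a = v^2/r

The LHS a has dimensions [L T^-2]; v has dimensions [L T^-1].
As written, the RHS v^3/r (exponent 3 on v) has dimensions [L^2 T^-3], which does not match.
With exponent 2, the RHS v^2/r has dimensions [L T^-2], matching the LHS.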